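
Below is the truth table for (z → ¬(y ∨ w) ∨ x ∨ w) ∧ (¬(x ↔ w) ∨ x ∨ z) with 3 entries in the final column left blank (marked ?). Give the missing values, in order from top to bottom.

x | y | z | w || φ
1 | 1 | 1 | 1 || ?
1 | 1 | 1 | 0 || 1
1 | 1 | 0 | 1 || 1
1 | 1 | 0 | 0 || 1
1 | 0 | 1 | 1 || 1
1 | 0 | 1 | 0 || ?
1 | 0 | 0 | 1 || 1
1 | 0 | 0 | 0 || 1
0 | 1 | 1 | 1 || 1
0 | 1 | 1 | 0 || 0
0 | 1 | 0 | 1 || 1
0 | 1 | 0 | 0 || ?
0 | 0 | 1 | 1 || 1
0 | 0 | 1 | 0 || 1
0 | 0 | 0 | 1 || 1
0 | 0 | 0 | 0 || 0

Row x=1, y=1, z=1, w=1: (z → ¬(y ∨ w) ∨ x ∨ w) = 1, (¬(x ↔ w) ∨ x ∨ z) = 1, so the formula = 1.
Row x=1, y=0, z=1, w=0: (z → ¬(y ∨ w) ∨ x ∨ w) = 1, (¬(x ↔ w) ∨ x ∨ z) = 1, so the formula = 1.
Row x=0, y=1, z=0, w=0: (z → ¬(y ∨ w) ∨ x ∨ w) = 1, (¬(x ↔ w) ∨ x ∨ z) = 0, so the formula = 0.

1, 1, 0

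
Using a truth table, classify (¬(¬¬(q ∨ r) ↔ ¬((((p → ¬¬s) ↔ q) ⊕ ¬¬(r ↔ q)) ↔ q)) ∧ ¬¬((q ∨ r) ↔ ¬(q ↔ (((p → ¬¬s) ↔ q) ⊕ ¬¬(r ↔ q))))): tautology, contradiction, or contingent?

contradiction

p | q | r | s | (q ∨ r) | ¬(q ∨ r) | ¬¬(q ∨ r) | ¬s | ¬¬s | (p → ¬¬s) | ((p → ¬¬s) ↔ q) | (r ↔ q) | ¬(r ↔ q) | ¬¬(r ↔ q) | φ
- | - | - | - | ------- | -------- | --------- | -- | --- | --------- | --------------- | ------- | -------- | --------- | -
T | T | T | T |    T    |    F     |     T     | F  |  T  |     T     |        T        |    T    |    F     |     T     | F
T | T | T | F |    T    |    F     |     T     | T  |  F  |     F     |        F        |    T    |    F     |     T     | F
T | T | F | T |    T    |    F     |     T     | F  |  T  |     T     |        T        |    F    |    T     |     F     | F
T | T | F | F |    T    |    F     |     T     | T  |  F  |     F     |        F        |    F    |    T     |     F     | F
T | F | T | T |    T    |    F     |     T     | F  |  T  |     T     |        F        |    F    |    T     |     F     | F
T | F | T | F |    T    |    F     |     T     | T  |  F  |     F     |        T        |    F    |    T     |     F     | F
T | F | F | T |    F    |    T     |     F     | F  |  T  |     T     |        F        |    T    |    F     |     T     | F
T | F | F | F |    F    |    T     |     F     | T  |  F  |     F     |        T        |    T    |    F     |     T     | F
F | T | T | T |    T    |    F     |     T     | F  |  T  |     T     |        T        |    T    |    F     |     T     | F
F | T | T | F |    T    |    F     |     T     | T  |  F  |     T     |        T        |    T    |    F     |     T     | F
F | T | F | T |    T    |    F     |     T     | F  |  T  |     T     |        T        |    F    |    T     |     F     | F
F | T | F | F |    T    |    F     |     T     | T  |  F  |     T     |        T        |    F    |    T     |     F     | F
F | F | T | T |    T    |    F     |     T     | F  |  T  |     T     |        F        |    F    |    T     |     F     | F
F | F | T | F |    T    |    F     |     T     | T  |  F  |     T     |        F        |    F    |    T     |     F     | F
F | F | F | T |    F    |    T     |     F     | F  |  T  |     T     |        F        |    T    |    F     |     T     | F
F | F | F | F |    F    |    T     |     F     | T  |  F  |     T     |        F        |    T    |    F     |     T     | F
Every row is F, so the formula is a contradiction.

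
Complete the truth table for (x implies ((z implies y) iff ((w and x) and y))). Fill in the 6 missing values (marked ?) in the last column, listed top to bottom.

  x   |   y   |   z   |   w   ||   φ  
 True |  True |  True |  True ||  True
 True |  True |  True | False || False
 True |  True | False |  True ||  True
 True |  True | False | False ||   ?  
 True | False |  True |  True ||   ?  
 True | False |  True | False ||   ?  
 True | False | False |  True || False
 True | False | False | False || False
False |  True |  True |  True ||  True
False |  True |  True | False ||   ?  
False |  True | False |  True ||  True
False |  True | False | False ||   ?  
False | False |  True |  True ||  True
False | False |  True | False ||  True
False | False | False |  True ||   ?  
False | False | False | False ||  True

False, True, True, True, True, True

Row x=True, y=True, z=False, w=False: ((z implies y) iff ((w and x) and y)) = False, so the formula = False.
Row x=True, y=False, z=True, w=True: ((z implies y) iff ((w and x) and y)) = True, so the formula = True.
Row x=True, y=False, z=True, w=False: ((z implies y) iff ((w and x) and y)) = True, so the formula = True.
Row x=False, y=True, z=True, w=False: ((z implies y) iff ((w and x) and y)) = False, so the formula = True.
Row x=False, y=True, z=False, w=False: ((z implies y) iff ((w and x) and y)) = False, so the formula = True.
Row x=False, y=False, z=False, w=True: ((z implies y) iff ((w and x) and y)) = False, so the formula = True.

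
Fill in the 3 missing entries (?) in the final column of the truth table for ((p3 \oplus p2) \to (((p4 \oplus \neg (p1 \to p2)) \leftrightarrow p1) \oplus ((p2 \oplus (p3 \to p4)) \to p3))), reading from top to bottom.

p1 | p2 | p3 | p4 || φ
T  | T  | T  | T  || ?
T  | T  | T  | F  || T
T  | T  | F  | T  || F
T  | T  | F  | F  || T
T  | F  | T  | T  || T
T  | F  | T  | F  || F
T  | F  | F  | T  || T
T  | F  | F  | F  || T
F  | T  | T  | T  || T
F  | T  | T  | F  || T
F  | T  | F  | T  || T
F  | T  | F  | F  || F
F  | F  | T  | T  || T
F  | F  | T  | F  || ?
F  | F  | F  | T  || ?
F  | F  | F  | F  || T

T, F, T

Row p1=T, p2=T, p3=T, p4=T: (p3 \oplus p2) = F, (((p4 \oplus \neg (p1 \to p2)) \leftrightarrow p1) \oplus ((p2 \oplus (p3 \to p4)) \to p3)) = F, so the formula = T.
Row p1=F, p2=F, p3=T, p4=F: (p3 \oplus p2) = T, (((p4 \oplus \neg (p1 \to p2)) \leftrightarrow p1) \oplus ((p2 \oplus (p3 \to p4)) \to p3)) = F, so the formula = F.
Row p1=F, p2=F, p3=F, p4=T: (p3 \oplus p2) = F, (((p4 \oplus \neg (p1 \to p2)) \leftrightarrow p1) \oplus ((p2 \oplus (p3 \to p4)) \to p3)) = F, so the formula = T.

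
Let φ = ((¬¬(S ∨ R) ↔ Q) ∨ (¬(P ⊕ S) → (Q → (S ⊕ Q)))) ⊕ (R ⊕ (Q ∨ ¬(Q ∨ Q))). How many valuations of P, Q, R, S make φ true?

P | Q | R | S || (S ∨ R) | ¬(S ∨ R) | ¬¬(S ∨ R) | (¬¬(S ∨ R) ↔ Q) | (P ⊕ S) | ¬(P ⊕ S) | (S ⊕ Q) | (Q → (S ⊕ Q)) | (¬(P ⊕ S) → (Q → (S ⊕ Q))) | (Q ∨ Q) | ¬(Q ∨ Q) | (Q ∨ ¬(Q ∨ Q)) | (R ⊕ (Q ∨ ¬(Q ∨ Q))) | φ
F | F | F | F ||    F    |    T     |     F     |        T        |    F    |    T     |    F    |       T       |             T              |    F    |    T     |       T        |          T           | F
F | F | F | T ||    T    |    F     |     T     |        F        |    T    |    F     |    T    |       T       |             T              |    F    |    T     |       T        |          T           | F
F | F | T | F ||    T    |    F     |     T     |        F        |    F    |    T     |    F    |       T       |             T              |    F    |    T     |       T        |          F           | T
F | F | T | T ||    T    |    F     |     T     |        F        |    T    |    F     |    T    |       T       |             T              |    F    |    T     |       T        |          F           | T
F | T | F | F ||    F    |    T     |     F     |        F        |    F    |    T     |    T    |       T       |             T              |    T    |    F     |       T        |          T           | F
F | T | F | T ||    T    |    F     |     T     |        T        |    T    |    F     |    F    |       F       |             T              |    T    |    F     |       T        |          T           | F
F | T | T | F ||    T    |    F     |     T     |        T        |    F    |    T     |    T    |       T       |             T              |    T    |    F     |       T        |          F           | T
F | T | T | T ||    T    |    F     |     T     |        T        |    T    |    F     |    F    |       F       |             T              |    T    |    F     |       T        |          F           | T
T | F | F | F ||    F    |    T     |     F     |        T        |    T    |    F     |    F    |       T       |             T              |    F    |    T     |       T        |          T           | F
T | F | F | T ||    T    |    F     |     T     |        F        |    F    |    T     |    T    |       T       |             T              |    F    |    T     |       T        |          T           | F
T | F | T | F ||    T    |    F     |     T     |        F        |    T    |    F     |    F    |       T       |             T              |    F    |    T     |       T        |          F           | T
T | F | T | T ||    T    |    F     |     T     |        F        |    F    |    T     |    T    |       T       |             T              |    F    |    T     |       T        |          F           | T
T | T | F | F ||    F    |    T     |     F     |        F        |    T    |    F     |    T    |       T       |             T              |    T    |    F     |       T        |          T           | F
T | T | F | T ||    T    |    F     |     T     |        T        |    F    |    T     |    F    |       F       |             F              |    T    |    F     |       T        |          T           | F
T | T | T | F ||    T    |    F     |     T     |        T        |    T    |    F     |    T    |       T       |             T              |    T    |    F     |       T        |          F           | T
T | T | T | T ||    T    |    F     |     T     |        T        |    F    |    T     |    F    |       F       |             F              |    T    |    F     |       T        |          F           | T
The formula is true on 8 of the 16 rows.

8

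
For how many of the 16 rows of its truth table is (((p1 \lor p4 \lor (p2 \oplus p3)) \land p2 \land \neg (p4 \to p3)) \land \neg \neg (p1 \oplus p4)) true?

1

p1 | p2 | p3 | p4 || (p2 \oplus p3) | (p4 \to p3) | \neg (p4 \to p3) | (p1 \oplus p4) | \neg (p1 \oplus p4) | \neg \neg (p1 \oplus p4) | φ
T  | T  | T  | T  ||       F        |      T      |        F         |       F        |          T          |            F             | F
T  | T  | T  | F  ||       F        |      T      |        F         |       T        |          F          |            T             | F
T  | T  | F  | T  ||       T        |      F      |        T         |       F        |          T          |            F             | F
T  | T  | F  | F  ||       T        |      T      |        F         |       T        |          F          |            T             | F
T  | F  | T  | T  ||       T        |      T      |        F         |       F        |          T          |            F             | F
T  | F  | T  | F  ||       T        |      T      |        F         |       T        |          F          |            T             | F
T  | F  | F  | T  ||       F        |      F      |        T         |       F        |          T          |            F             | F
T  | F  | F  | F  ||       F        |      T      |        F         |       T        |          F          |            T             | F
F  | T  | T  | T  ||       F        |      T      |        F         |       T        |          F          |            T             | F
F  | T  | T  | F  ||       F        |      T      |        F         |       F        |          T          |            F             | F
F  | T  | F  | T  ||       T        |      F      |        T         |       T        |          F          |            T             | T
F  | T  | F  | F  ||       T        |      T      |        F         |       F        |          T          |            F             | F
F  | F  | T  | T  ||       T        |      T      |        F         |       T        |          F          |            T             | F
F  | F  | T  | F  ||       T        |      T      |        F         |       F        |          T          |            F             | F
F  | F  | F  | T  ||       F        |      F      |        T         |       T        |          F          |            T             | F
F  | F  | F  | F  ||       F        |      T      |        F         |       F        |          T          |            F             | F
The formula is true on 1 of the 16 rows.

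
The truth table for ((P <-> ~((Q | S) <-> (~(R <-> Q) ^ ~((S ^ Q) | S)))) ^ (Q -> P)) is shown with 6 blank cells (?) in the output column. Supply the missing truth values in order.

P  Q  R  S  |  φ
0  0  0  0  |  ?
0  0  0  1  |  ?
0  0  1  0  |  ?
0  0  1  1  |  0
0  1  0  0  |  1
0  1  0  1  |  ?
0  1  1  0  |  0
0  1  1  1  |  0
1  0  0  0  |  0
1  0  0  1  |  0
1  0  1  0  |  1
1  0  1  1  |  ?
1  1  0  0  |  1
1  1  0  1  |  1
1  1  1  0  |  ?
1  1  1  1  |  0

1, 1, 0, 1, 1, 0

Row P=0, Q=0, R=0, S=0: (P <-> ~((Q | S) <-> (~(R <-> Q) ^ ~((S ^ Q) | S)))) = 0, (Q -> P) = 1, so the formula = 1.
Row P=0, Q=0, R=0, S=1: (P <-> ~((Q | S) <-> (~(R <-> Q) ^ ~((S ^ Q) | S)))) = 0, (Q -> P) = 1, so the formula = 1.
Row P=0, Q=0, R=1, S=0: (P <-> ~((Q | S) <-> (~(R <-> Q) ^ ~((S ^ Q) | S)))) = 1, (Q -> P) = 1, so the formula = 0.
Row P=0, Q=1, R=0, S=1: (P <-> ~((Q | S) <-> (~(R <-> Q) ^ ~((S ^ Q) | S)))) = 1, (Q -> P) = 0, so the formula = 1.
Row P=1, Q=0, R=1, S=1: (P <-> ~((Q | S) <-> (~(R <-> Q) ^ ~((S ^ Q) | S)))) = 0, (Q -> P) = 1, so the formula = 1.
Row P=1, Q=1, R=1, S=0: (P <-> ~((Q | S) <-> (~(R <-> Q) ^ ~((S ^ Q) | S)))) = 1, (Q -> P) = 1, so the formula = 0.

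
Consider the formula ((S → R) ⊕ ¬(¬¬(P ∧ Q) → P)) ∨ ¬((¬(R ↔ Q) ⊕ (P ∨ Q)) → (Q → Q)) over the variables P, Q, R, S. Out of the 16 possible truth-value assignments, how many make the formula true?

12

P | Q | R | S | φ
- | - | - | - | -
T | T | T | T | T
T | T | T | F | T
T | T | F | T | F
T | T | F | F | T
T | F | T | T | T
T | F | T | F | T
T | F | F | T | F
T | F | F | F | T
F | T | T | T | T
F | T | T | F | T
F | T | F | T | F
F | T | F | F | T
F | F | T | T | T
F | F | T | F | T
F | F | F | T | F
F | F | F | F | T
The formula is true on 12 of the 16 rows.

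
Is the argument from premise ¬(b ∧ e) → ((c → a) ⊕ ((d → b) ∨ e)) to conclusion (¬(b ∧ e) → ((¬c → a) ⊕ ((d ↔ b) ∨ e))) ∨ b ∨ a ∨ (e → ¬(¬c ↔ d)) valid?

no

  a   |   b   |   c   |   d   |   e   ||   φ   |   ψ  
False | False | False | False | False || False |  True
False | False | False | False |  True || False |  True
False | False | False |  True | False ||  True |  True
False | False | False |  True |  True || False |  True
False | False |  True | False | False ||  True |  True
False | False |  True | False |  True ||  True | False
False | False |  True |  True | False || False |  True
False | False |  True |  True |  True ||  True |  True
False |  True | False | False | False || False |  True
False |  True | False | False |  True ||  True |  True
False |  True | False |  True | False || False |  True
False |  True | False |  True |  True ||  True |  True
False |  True |  True | False | False ||  True |  True
False |  True |  True | False |  True ||  True |  True
False |  True |  True |  True | False ||  True |  True
False |  True |  True |  True |  True ||  True |  True
 True | False | False | False | False || False |  True
 True | False | False | False |  True || False |  True
 True | False | False |  True | False ||  True |  True
 True | False | False |  True |  True || False |  True
 True | False |  True | False | False || False |  True
 True | False |  True | False |  True || False |  True
 True | False |  True |  True | False ||  True |  True
 True | False |  True |  True |  True || False |  True
 True |  True | False | False | False || False |  True
 True |  True | False | False |  True ||  True |  True
 True |  True | False |  True | False || False |  True
 True |  True | False |  True |  True ||  True |  True
 True |  True |  True | False | False || False |  True
 True |  True |  True | False |  True ||  True |  True
 True |  True |  True |  True | False || False |  True
 True |  True |  True |  True |  True ||  True |  True
At a=False, b=False, c=True, d=False, e=True we have φ true but ψ false, so φ does not entail ψ.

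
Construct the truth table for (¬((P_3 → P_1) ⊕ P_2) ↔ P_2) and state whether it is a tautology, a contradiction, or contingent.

P_1 | P_2 | P_3 | (P_3 → P_1) | ((P_3 → P_1) ⊕ P_2) | ¬((P_3 → P_1) ⊕ P_2) | (¬((P_3 → P_1) ⊕ P_2) ↔ P_2)
--- | --- | --- | ----------- | ------------------- | -------------------- | ----------------------------
 0  |  0  |  0  |      1      |          1          |          0           |              1              
 0  |  0  |  1  |      0      |          0          |          1           |              0              
 0  |  1  |  0  |      1      |          0          |          1           |              1              
 0  |  1  |  1  |      0      |          1          |          0           |              0              
 1  |  0  |  0  |      1      |          1          |          0           |              1              
 1  |  0  |  1  |      1      |          1          |          0           |              1              
 1  |  1  |  0  |      1      |          0          |          1           |              1              
 1  |  1  |  1  |      1      |          0          |          1           |              1              
6 of 8 rows are 1, so the formula is contingent.

contingent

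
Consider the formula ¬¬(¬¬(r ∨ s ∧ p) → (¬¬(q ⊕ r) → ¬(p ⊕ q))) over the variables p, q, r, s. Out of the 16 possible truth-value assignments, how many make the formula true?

p | q | r | s | (s ∧ p) | (r ∨ (s ∧ p)) | ¬(r ∨ (s ∧ p)) | ¬¬(r ∨ (s ∧ p)) | (q ⊕ r) | ¬(q ⊕ r) | ¬¬(q ⊕ r) | (p ⊕ q) | ¬(p ⊕ q) | (¬¬(q ⊕ r) → ¬(p ⊕ q)) | φ
- | - | - | - | ------- | ------------- | -------------- | --------------- | ------- | -------- | --------- | ------- | -------- | ---------------------- | -
F | F | F | F |    F    |       F       |       T        |        F        |    F    |    T     |     F     |    F    |    T     |           T            | T
F | F | F | T |    F    |       F       |       T        |        F        |    F    |    T     |     F     |    F    |    T     |           T            | T
F | F | T | F |    F    |       T       |       F        |        T        |    T    |    F     |     T     |    F    |    T     |           T            | T
F | F | T | T |    F    |       T       |       F        |        T        |    T    |    F     |     T     |    F    |    T     |           T            | T
F | T | F | F |    F    |       F       |       T        |        F        |    T    |    F     |     T     |    T    |    F     |           F            | T
F | T | F | T |    F    |       F       |       T        |        F        |    T    |    F     |     T     |    T    |    F     |           F            | T
F | T | T | F |    F    |       T       |       F        |        T        |    F    |    T     |     F     |    T    |    F     |           T            | T
F | T | T | T |    F    |       T       |       F        |        T        |    F    |    T     |     F     |    T    |    F     |           T            | T
T | F | F | F |    F    |       F       |       T        |        F        |    F    |    T     |     F     |    T    |    F     |           T            | T
T | F | F | T |    T    |       T       |       F        |        T        |    F    |    T     |     F     |    T    |    F     |           T            | T
T | F | T | F |    F    |       T       |       F        |        T        |    T    |    F     |     T     |    T    |    F     |           F            | F
T | F | T | T |    T    |       T       |       F        |        T        |    T    |    F     |     T     |    T    |    F     |           F            | F
T | T | F | F |    F    |       F       |       T        |        F        |    T    |    F     |     T     |    F    |    T     |           T            | T
T | T | F | T |    T    |       T       |       F        |        T        |    T    |    F     |     T     |    F    |    T     |           T            | T
T | T | T | F |    F    |       T       |       F        |        T        |    F    |    T     |     F     |    F    |    T     |           T            | T
T | T | T | T |    T    |       T       |       F        |        T        |    F    |    T     |     F     |    F    |    T     |           T            | T
The formula is true on 14 of the 16 rows.

14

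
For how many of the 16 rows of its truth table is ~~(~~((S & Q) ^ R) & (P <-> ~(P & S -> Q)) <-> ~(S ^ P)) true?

P | Q | R | S | φ
- | - | - | - | -
F | F | F | F | F
F | F | F | T | T
F | F | T | F | T
F | F | T | T | F
F | T | F | F | F
F | T | F | T | F
F | T | T | F | T
F | T | T | T | T
T | F | F | F | T
T | F | F | T | F
T | F | T | F | T
T | F | T | T | T
T | T | F | F | T
T | T | F | T | F
T | T | T | F | T
T | T | T | T | F
The formula is true on 9 of the 16 rows.

9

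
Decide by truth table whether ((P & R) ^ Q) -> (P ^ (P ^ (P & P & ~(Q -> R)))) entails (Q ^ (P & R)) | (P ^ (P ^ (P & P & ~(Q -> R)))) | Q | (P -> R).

no

  P   |   Q   |   R   ||   φ   |   ψ  
False | False | False ||  True |  True
False | False |  True ||  True |  True
False |  True | False || False |  True
False |  True |  True || False |  True
 True | False | False ||  True | False
 True | False |  True || False |  True
 True |  True | False ||  True |  True
 True |  True |  True ||  True |  True
At P=True, Q=False, R=False we have φ true but ψ false, so φ does not entail ψ.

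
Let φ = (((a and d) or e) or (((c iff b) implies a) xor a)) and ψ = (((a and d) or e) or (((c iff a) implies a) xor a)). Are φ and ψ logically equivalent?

not equivalent

a  b  c  d  e  |  φ  ψ
1  1  1  1  1  |  1  1
1  1  1  1  0  |  1  1
1  1  1  0  1  |  1  1
1  1  1  0  0  |  0  0
1  1  0  1  1  |  1  1
1  1  0  1  0  |  1  1
1  1  0  0  1  |  1  1
1  1  0  0  0  |  0  0
1  0  1  1  1  |  1  1
1  0  1  1  0  |  1  1
1  0  1  0  1  |  1  1
1  0  1  0  0  |  0  0
1  0  0  1  1  |  1  1
1  0  0  1  0  |  1  1
1  0  0  0  1  |  1  1
1  0  0  0  0  |  0  0
0  1  1  1  1  |  1  1
0  1  1  1  0  |  0  1
0  1  1  0  1  |  1  1
0  1  1  0  0  |  0  1
0  1  0  1  1  |  1  1
0  1  0  1  0  |  1  0
0  1  0  0  1  |  1  1
0  1  0  0  0  |  1  0
0  0  1  1  1  |  1  1
0  0  1  1  0  |  1  1
0  0  1  0  1  |  1  1
0  0  1  0  0  |  1  1
0  0  0  1  1  |  1  1
0  0  0  1  0  |  0  0
0  0  0  0  1  |  1  1
0  0  0  0  0  |  0  0
The columns differ at a=0, b=1, c=1, d=1, e=0 (φ=0, ψ=1), so they are not equivalent.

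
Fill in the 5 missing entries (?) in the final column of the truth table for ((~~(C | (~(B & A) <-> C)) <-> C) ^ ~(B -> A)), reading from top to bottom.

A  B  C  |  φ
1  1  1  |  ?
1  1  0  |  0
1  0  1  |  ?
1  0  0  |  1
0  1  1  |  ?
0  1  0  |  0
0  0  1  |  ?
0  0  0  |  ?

1, 1, 0, 1, 1

Row A=1, B=1, C=1: (~~(C | (~(B & A) <-> C)) <-> C) = 1, ~(B -> A) = 0, so the formula = 1.
Row A=1, B=0, C=1: (~~(C | (~(B & A) <-> C)) <-> C) = 1, ~(B -> A) = 0, so the formula = 1.
Row A=0, B=1, C=1: (~~(C | (~(B & A) <-> C)) <-> C) = 1, ~(B -> A) = 1, so the formula = 0.
Row A=0, B=0, C=1: (~~(C | (~(B & A) <-> C)) <-> C) = 1, ~(B -> A) = 0, so the formula = 1.
Row A=0, B=0, C=0: (~~(C | (~(B & A) <-> C)) <-> C) = 1, ~(B -> A) = 0, so the formula = 1.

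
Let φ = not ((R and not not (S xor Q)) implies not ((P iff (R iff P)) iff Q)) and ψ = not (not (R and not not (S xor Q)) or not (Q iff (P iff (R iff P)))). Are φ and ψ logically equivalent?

P | Q | R | S | φ | ψ
- | - | - | - | - | -
1 | 1 | 1 | 1 | 0 | 0
1 | 1 | 1 | 0 | 1 | 1
1 | 1 | 0 | 1 | 0 | 0
1 | 1 | 0 | 0 | 0 | 0
1 | 0 | 1 | 1 | 0 | 0
1 | 0 | 1 | 0 | 0 | 0
1 | 0 | 0 | 1 | 0 | 0
1 | 0 | 0 | 0 | 0 | 0
0 | 1 | 1 | 1 | 0 | 0
0 | 1 | 1 | 0 | 1 | 1
0 | 1 | 0 | 1 | 0 | 0
0 | 1 | 0 | 0 | 0 | 0
0 | 0 | 1 | 1 | 0 | 0
0 | 0 | 1 | 0 | 0 | 0
0 | 0 | 0 | 1 | 0 | 0
0 | 0 | 0 | 0 | 0 | 0
The columns for φ and ψ agree on every row, so they are logically equivalent.

equivalent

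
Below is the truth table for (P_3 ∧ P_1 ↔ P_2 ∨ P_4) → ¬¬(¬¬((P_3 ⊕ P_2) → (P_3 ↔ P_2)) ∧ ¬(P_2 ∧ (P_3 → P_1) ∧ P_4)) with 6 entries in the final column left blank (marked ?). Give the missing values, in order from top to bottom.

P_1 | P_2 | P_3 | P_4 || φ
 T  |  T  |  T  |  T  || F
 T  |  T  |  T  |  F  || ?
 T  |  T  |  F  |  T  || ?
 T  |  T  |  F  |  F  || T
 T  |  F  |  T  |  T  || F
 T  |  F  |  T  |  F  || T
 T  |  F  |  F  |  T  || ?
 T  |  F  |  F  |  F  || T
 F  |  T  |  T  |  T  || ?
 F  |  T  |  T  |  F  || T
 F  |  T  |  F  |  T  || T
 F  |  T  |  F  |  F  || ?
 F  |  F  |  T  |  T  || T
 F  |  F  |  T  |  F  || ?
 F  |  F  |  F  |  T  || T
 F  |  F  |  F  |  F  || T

Row P_1=T, P_2=T, P_3=T, P_4=F: (P_3 ∧ P_1 ↔ P_2 ∨ P_4) = T, ¬¬(¬¬((P_3 ⊕ P_2) → (P_3 ↔ P_2)) ∧ ¬(P_2 ∧ (P_3 → P_1) ∧ P_4)) = T, so the formula = T.
Row P_1=T, P_2=T, P_3=F, P_4=T: (P_3 ∧ P_1 ↔ P_2 ∨ P_4) = F, ¬¬(¬¬((P_3 ⊕ P_2) → (P_3 ↔ P_2)) ∧ ¬(P_2 ∧ (P_3 → P_1) ∧ P_4)) = F, so the formula = T.
Row P_1=T, P_2=F, P_3=F, P_4=T: (P_3 ∧ P_1 ↔ P_2 ∨ P_4) = F, ¬¬(¬¬((P_3 ⊕ P_2) → (P_3 ↔ P_2)) ∧ ¬(P_2 ∧ (P_3 → P_1) ∧ P_4)) = T, so the formula = T.
Row P_1=F, P_2=T, P_3=T, P_4=T: (P_3 ∧ P_1 ↔ P_2 ∨ P_4) = F, ¬¬(¬¬((P_3 ⊕ P_2) → (P_3 ↔ P_2)) ∧ ¬(P_2 ∧ (P_3 → P_1) ∧ P_4)) = T, so the formula = T.
Row P_1=F, P_2=T, P_3=F, P_4=F: (P_3 ∧ P_1 ↔ P_2 ∨ P_4) = F, ¬¬(¬¬((P_3 ⊕ P_2) → (P_3 ↔ P_2)) ∧ ¬(P_2 ∧ (P_3 → P_1) ∧ P_4)) = F, so the formula = T.
Row P_1=F, P_2=F, P_3=T, P_4=F: (P_3 ∧ P_1 ↔ P_2 ∨ P_4) = T, ¬¬(¬¬((P_3 ⊕ P_2) → (P_3 ↔ P_2)) ∧ ¬(P_2 ∧ (P_3 → P_1) ∧ P_4)) = F, so the formula = F.

T, T, T, T, T, F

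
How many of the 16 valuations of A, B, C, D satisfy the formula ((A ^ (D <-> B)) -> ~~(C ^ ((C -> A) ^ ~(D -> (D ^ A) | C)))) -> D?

9

  A      B      C      D    |    φ  
False  False  False  False  |  False
False  False  False   True  |   True
False  False   True  False  |  False
False  False   True   True  |   True
False   True  False  False  |  False
False   True  False   True  |   True
False   True   True  False  |  False
False   True   True   True  |   True
 True  False  False  False  |  False
 True  False  False   True  |   True
 True  False   True  False  |  False
 True  False   True   True  |   True
 True   True  False  False  |  False
 True   True  False   True  |   True
 True   True   True  False  |   True
 True   True   True   True  |   True
The formula is true on 9 of the 16 rows.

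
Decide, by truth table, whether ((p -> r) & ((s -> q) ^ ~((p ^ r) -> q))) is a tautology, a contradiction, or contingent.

contingent

  p   |   q   |   r   |   s   | (p -> r) | (s -> q) | (p ^ r) | ((p ^ r) -> q) | ~((p ^ r) -> q) | ((s -> q) ^ ~((p ^ r) -> q)) |   φ  
----- | ----- | ----- | ----- | -------- | -------- | ------- | -------------- | --------------- | ---------------------------- | -----
 True |  True |  True |  True |   True   |   True   |  False  |      True      |      False      |             True             |  True
 True |  True |  True | False |   True   |   True   |  False  |      True      |      False      |             True             |  True
 True |  True | False |  True |  False   |   True   |   True  |      True      |      False      |             True             | False
 True |  True | False | False |  False   |   True   |   True  |      True      |      False      |             True             | False
 True | False |  True |  True |   True   |  False   |  False  |      True      |      False      |            False             | False
 True | False |  True | False |   True   |   True   |  False  |      True      |      False      |             True             |  True
 True | False | False |  True |  False   |  False   |   True  |     False      |       True      |             True             | False
 True | False | False | False |  False   |   True   |   True  |     False      |       True      |            False             | False
False |  True |  True |  True |   True   |   True   |   True  |      True      |      False      |             True             |  True
False |  True |  True | False |   True   |   True   |   True  |      True      |      False      |             True             |  True
False |  True | False |  True |   True   |   True   |  False  |      True      |      False      |             True             |  True
False |  True | False | False |   True   |   True   |  False  |      True      |      False      |             True             |  True
False | False |  True |  True |   True   |  False   |   True  |     False      |       True      |             True             |  True
False | False |  True | False |   True   |   True   |   True  |     False      |       True      |            False             | False
False | False | False |  True |   True   |  False   |  False  |      True      |      False      |            False             | False
False | False | False | False |   True   |   True   |  False  |      True      |      False      |             True             |  True
9 of 16 rows are True, so the formula is contingent.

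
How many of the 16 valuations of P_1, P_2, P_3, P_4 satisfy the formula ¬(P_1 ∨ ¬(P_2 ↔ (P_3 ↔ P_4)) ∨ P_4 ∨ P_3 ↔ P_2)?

 P_1  |  P_2  |  P_3  |  P_4  |   φ  
----- | ----- | ----- | ----- | -----
 True |  True |  True |  True | False
 True |  True |  True | False | False
 True |  True | False |  True | False
 True |  True | False | False | False
 True | False |  True |  True |  True
 True | False |  True | False |  True
 True | False | False |  True |  True
 True | False | False | False |  True
False |  True |  True |  True | False
False |  True |  True | False | False
False |  True | False |  True | False
False |  True | False | False |  True
False | False |  True |  True |  True
False | False |  True | False |  True
False | False | False |  True |  True
False | False | False | False |  True
The formula is true on 9 of the 16 rows.

9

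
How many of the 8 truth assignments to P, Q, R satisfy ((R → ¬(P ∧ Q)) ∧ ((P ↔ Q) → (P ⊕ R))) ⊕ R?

P | Q | R || φ
F | F | F || F
F | F | T || F
F | T | F || T
F | T | T || F
T | F | F || T
T | F | T || F
T | T | F || T
T | T | T || T
The formula is true on 4 of the 8 rows.

4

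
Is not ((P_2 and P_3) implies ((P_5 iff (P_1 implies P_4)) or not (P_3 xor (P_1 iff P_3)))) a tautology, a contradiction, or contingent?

contingent

P_1  P_2  P_3  P_4  P_5  |  φ
 F    F    F    F    F   |  F
 F    F    F    F    T   |  F
 F    F    F    T    F   |  F
 F    F    F    T    T   |  F
 F    F    T    F    F   |  F
 F    F    T    F    T   |  F
 F    F    T    T    F   |  F
 F    F    T    T    T   |  F
 F    T    F    F    F   |  F
 F    T    F    F    T   |  F
 F    T    F    T    F   |  F
 F    T    F    T    T   |  F
 F    T    T    F    F   |  T
 F    T    T    F    T   |  F
 F    T    T    T    F   |  T
 F    T    T    T    T   |  F
 T    F    F    F    F   |  F
 T    F    F    F    T   |  F
 T    F    F    T    F   |  F
 T    F    F    T    T   |  F
 T    F    T    F    F   |  F
 T    F    T    F    T   |  F
 T    F    T    T    F   |  F
 T    F    T    T    T   |  F
 T    T    F    F    F   |  F
 T    T    F    F    T   |  F
 T    T    F    T    F   |  F
 T    T    F    T    T   |  F
 T    T    T    F    F   |  F
 T    T    T    F    T   |  F
 T    T    T    T    F   |  F
 T    T    T    T    T   |  F
2 of 32 rows are T, so the formula is contingent.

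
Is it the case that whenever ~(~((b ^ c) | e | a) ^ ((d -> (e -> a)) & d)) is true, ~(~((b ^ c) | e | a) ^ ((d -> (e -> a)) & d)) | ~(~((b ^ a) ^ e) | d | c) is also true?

yes

  a   |   b   |   c   |   d   |   e   |   φ   |   ψ  
----- | ----- | ----- | ----- | ----- | ----- | -----
False | False | False | False | False | False | False
False | False | False | False |  True |  True |  True
False | False | False |  True | False |  True |  True
False | False | False |  True |  True |  True |  True
False | False |  True | False | False |  True |  True
False | False |  True | False |  True |  True |  True
False | False |  True |  True | False | False | False
False | False |  True |  True |  True |  True |  True
False |  True | False | False | False |  True |  True
False |  True | False | False |  True |  True |  True
False |  True | False |  True | False | False | False
False |  True | False |  True |  True |  True |  True
False |  True |  True | False | False | False | False
False |  True |  True | False |  True |  True |  True
False |  True |  True |  True | False |  True |  True
False |  True |  True |  True |  True |  True |  True
 True | False | False | False | False |  True |  True
 True | False | False | False |  True |  True |  True
 True | False | False |  True | False | False | False
 True | False | False |  True |  True | False | False
 True | False |  True | False | False |  True |  True
 True | False |  True | False |  True |  True |  True
 True | False |  True |  True | False | False | False
 True | False |  True |  True |  True | False | False
 True |  True | False | False | False |  True |  True
 True |  True | False | False |  True |  True |  True
 True |  True | False |  True | False | False | False
 True |  True | False |  True |  True | False | False
 True |  True |  True | False | False |  True |  True
 True |  True |  True | False |  True |  True |  True
 True |  True |  True |  True | False | False | False
 True |  True |  True |  True |  True | False | False
In every row where φ is true, ψ is also true, so φ ⊨ ψ.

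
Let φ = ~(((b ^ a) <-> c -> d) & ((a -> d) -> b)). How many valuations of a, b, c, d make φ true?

11

a | b | c | d | (b ^ a) | (c -> d) | ((b ^ a) <-> (c -> d)) | (a -> d) | ((a -> d) -> b) | φ
- | - | - | - | ------- | -------- | ---------------------- | -------- | --------------- | -
F | F | F | F |    F    |    T     |           F            |    T     |        F        | T
F | F | F | T |    F    |    T     |           F            |    T     |        F        | T
F | F | T | F |    F    |    F     |           T            |    T     |        F        | T
F | F | T | T |    F    |    T     |           F            |    T     |        F        | T
F | T | F | F |    T    |    T     |           T            |    T     |        T        | F
F | T | F | T |    T    |    T     |           T            |    T     |        T        | F
F | T | T | F |    T    |    F     |           F            |    T     |        T        | T
F | T | T | T |    T    |    T     |           T            |    T     |        T        | F
T | F | F | F |    T    |    T     |           T            |    F     |        T        | F
T | F | F | T |    T    |    T     |           T            |    T     |        F        | T
T | F | T | F |    T    |    F     |           F            |    F     |        T        | T
T | F | T | T |    T    |    T     |           T            |    T     |        F        | T
T | T | F | F |    F    |    T     |           F            |    F     |        T        | T
T | T | F | T |    F    |    T     |           F            |    T     |        T        | T
T | T | T | F |    F    |    F     |           T            |    F     |        T        | F
T | T | T | T |    F    |    T     |           F            |    T     |        T        | T
The formula is true on 11 of the 16 rows.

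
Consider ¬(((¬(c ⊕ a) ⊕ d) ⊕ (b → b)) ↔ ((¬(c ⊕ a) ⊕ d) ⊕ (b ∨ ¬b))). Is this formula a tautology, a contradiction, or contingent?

contradiction

a | b | c | d | φ
- | - | - | - | -
T | T | T | T | F
T | T | T | F | F
T | T | F | T | F
T | T | F | F | F
T | F | T | T | F
T | F | T | F | F
T | F | F | T | F
T | F | F | F | F
F | T | T | T | F
F | T | T | F | F
F | T | F | T | F
F | T | F | F | F
F | F | T | T | F
F | F | T | F | F
F | F | F | T | F
F | F | F | F | F
Every row is F, so the formula is a contradiction.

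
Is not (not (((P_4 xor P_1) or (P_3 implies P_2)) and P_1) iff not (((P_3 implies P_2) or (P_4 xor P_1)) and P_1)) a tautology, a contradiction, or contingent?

contradiction

P_1  P_2  P_3  P_4  |  φ
 T    T    T    T   |  F
 T    T    T    F   |  F
 T    T    F    T   |  F
 T    T    F    F   |  F
 T    F    T    T   |  F
 T    F    T    F   |  F
 T    F    F    T   |  F
 T    F    F    F   |  F
 F    T    T    T   |  F
 F    T    T    F   |  F
 F    T    F    T   |  F
 F    T    F    F   |  F
 F    F    T    T   |  F
 F    F    T    F   |  F
 F    F    F    T   |  F
 F    F    F    F   |  F
Every row is F, so the formula is a contradiction.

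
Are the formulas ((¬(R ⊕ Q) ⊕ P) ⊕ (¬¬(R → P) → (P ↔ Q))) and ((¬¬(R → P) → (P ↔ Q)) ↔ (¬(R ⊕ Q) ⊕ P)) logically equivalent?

P | Q | R | φ | ψ
- | - | - | - | -
F | F | F | F | T
F | F | T | T | F
F | T | F | F | T
F | T | T | F | T
T | F | F | F | T
T | F | T | T | F
T | T | F | F | T
T | T | T | T | F
The columns differ at P=F, Q=F, R=F (φ=F, ψ=T), so they are not equivalent.

not equivalent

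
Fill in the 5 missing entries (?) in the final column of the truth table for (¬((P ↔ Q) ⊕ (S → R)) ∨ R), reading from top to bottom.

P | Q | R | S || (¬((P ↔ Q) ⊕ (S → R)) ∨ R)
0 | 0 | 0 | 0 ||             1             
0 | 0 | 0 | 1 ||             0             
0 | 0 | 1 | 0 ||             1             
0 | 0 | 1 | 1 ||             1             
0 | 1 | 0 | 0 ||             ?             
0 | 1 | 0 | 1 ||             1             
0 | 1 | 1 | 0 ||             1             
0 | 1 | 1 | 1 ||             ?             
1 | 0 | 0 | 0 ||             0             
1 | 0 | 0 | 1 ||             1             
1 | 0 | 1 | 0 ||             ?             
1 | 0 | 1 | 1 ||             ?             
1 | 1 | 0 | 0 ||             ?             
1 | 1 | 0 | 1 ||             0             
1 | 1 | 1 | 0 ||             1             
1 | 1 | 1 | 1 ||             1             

0, 1, 1, 1, 1

Row P=0, Q=1, R=0, S=0: ¬((P ↔ Q) ⊕ (S → R)) = 0, so (¬((P ↔ Q) ⊕ (S → R)) ∨ R) = 0.
Row P=0, Q=1, R=1, S=1: ¬((P ↔ Q) ⊕ (S → R)) = 0, so (¬((P ↔ Q) ⊕ (S → R)) ∨ R) = 1.
Row P=1, Q=0, R=1, S=0: ¬((P ↔ Q) ⊕ (S → R)) = 0, so (¬((P ↔ Q) ⊕ (S → R)) ∨ R) = 1.
Row P=1, Q=0, R=1, S=1: ¬((P ↔ Q) ⊕ (S → R)) = 0, so (¬((P ↔ Q) ⊕ (S → R)) ∨ R) = 1.
Row P=1, Q=1, R=0, S=0: ¬((P ↔ Q) ⊕ (S → R)) = 1, so (¬((P ↔ Q) ⊕ (S → R)) ∨ R) = 1.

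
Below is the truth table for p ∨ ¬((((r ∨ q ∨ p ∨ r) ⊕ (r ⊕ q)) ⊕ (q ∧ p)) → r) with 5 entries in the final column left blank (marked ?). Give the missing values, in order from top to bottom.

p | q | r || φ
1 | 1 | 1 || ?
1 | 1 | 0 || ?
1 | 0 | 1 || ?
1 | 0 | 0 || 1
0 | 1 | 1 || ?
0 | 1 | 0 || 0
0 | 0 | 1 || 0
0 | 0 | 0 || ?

1, 1, 1, 0, 0

Row p=1, q=1, r=1: ¬((((r ∨ q ∨ p ∨ r) ⊕ (r ⊕ q)) ⊕ (q ∧ p)) → r) = 0, so the formula = 1.
Row p=1, q=1, r=0: ¬((((r ∨ q ∨ p ∨ r) ⊕ (r ⊕ q)) ⊕ (q ∧ p)) → r) = 1, so the formula = 1.
Row p=1, q=0, r=1: ¬((((r ∨ q ∨ p ∨ r) ⊕ (r ⊕ q)) ⊕ (q ∧ p)) → r) = 0, so the formula = 1.
Row p=0, q=1, r=1: ¬((((r ∨ q ∨ p ∨ r) ⊕ (r ⊕ q)) ⊕ (q ∧ p)) → r) = 0, so the formula = 0.
Row p=0, q=0, r=0: ¬((((r ∨ q ∨ p ∨ r) ⊕ (r ⊕ q)) ⊕ (q ∧ p)) → r) = 0, so the formula = 0.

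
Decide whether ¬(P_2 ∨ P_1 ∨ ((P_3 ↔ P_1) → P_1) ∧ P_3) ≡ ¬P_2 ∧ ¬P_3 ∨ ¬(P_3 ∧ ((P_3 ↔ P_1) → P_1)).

P_1  P_2  P_3  |  φ  ψ
 F    F    F   |  T  T
 F    F    T   |  F  F
 F    T    F   |  F  T
 F    T    T   |  F  F
 T    F    F   |  F  T
 T    F    T   |  F  F
 T    T    F   |  F  T
 T    T    T   |  F  F
The columns differ at P_1=F, P_2=T, P_3=F (φ=F, ψ=T), so they are not equivalent.

not equivalent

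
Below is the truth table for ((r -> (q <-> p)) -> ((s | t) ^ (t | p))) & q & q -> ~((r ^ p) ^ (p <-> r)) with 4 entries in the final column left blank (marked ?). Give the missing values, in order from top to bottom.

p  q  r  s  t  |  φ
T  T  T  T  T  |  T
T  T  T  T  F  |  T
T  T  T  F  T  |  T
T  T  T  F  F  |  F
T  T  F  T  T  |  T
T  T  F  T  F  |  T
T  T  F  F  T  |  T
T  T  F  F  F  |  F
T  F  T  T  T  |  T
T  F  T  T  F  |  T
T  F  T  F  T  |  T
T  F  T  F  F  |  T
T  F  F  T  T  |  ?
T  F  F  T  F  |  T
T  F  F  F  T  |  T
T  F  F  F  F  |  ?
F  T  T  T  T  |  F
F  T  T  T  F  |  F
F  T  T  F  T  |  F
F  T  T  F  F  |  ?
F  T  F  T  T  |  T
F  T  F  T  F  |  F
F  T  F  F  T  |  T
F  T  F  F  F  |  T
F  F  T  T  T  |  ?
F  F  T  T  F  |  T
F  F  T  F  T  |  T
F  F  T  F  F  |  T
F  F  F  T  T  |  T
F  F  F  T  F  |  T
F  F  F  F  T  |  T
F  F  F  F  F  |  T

Row p=T, q=F, r=F, s=T, t=T: (((r -> (q <-> p)) -> ((s | t) ^ (t | p))) & q & q) = F, ~((r ^ p) ^ (p <-> r)) = F, so the formula = T.
Row p=T, q=F, r=F, s=F, t=F: (((r -> (q <-> p)) -> ((s | t) ^ (t | p))) & q & q) = F, ~((r ^ p) ^ (p <-> r)) = F, so the formula = T.
Row p=F, q=T, r=T, s=F, t=F: (((r -> (q <-> p)) -> ((s | t) ^ (t | p))) & q & q) = T, ~((r ^ p) ^ (p <-> r)) = F, so the formula = F.
Row p=F, q=F, r=T, s=T, t=T: (((r -> (q <-> p)) -> ((s | t) ^ (t | p))) & q & q) = F, ~((r ^ p) ^ (p <-> r)) = F, so the formula = T.

T, T, F, T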